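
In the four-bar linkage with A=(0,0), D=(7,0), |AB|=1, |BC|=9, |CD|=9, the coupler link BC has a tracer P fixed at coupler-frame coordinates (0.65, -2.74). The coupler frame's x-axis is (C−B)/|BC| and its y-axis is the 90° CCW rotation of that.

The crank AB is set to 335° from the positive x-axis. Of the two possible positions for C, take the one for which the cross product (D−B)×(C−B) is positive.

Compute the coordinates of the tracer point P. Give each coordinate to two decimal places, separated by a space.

3.72 -0.55

A=(0,0), D=(7.00,0)
B = A + 1.00·(cos335°, sin335°) = (0.9063, -0.4226)
|BD| = 6.1083
circle(B,9.00) ∩ circle(D,9.00): a=3.0542, h=8.4659
  candidates: C₊=(3.3674,8.2343) cross=51.713; C₋=(4.5389,-8.6570) cross=-51.713
  mode + wants cross > 0 → take C=(3.3674,8.2343) (cross=51.713)
ex = (C−B)/|BC| = (0.2735,0.9619); ey = (-0.9619,0.2735)
P = B + 0.65·ex + -2.74·ey = (3.7196,-0.5467)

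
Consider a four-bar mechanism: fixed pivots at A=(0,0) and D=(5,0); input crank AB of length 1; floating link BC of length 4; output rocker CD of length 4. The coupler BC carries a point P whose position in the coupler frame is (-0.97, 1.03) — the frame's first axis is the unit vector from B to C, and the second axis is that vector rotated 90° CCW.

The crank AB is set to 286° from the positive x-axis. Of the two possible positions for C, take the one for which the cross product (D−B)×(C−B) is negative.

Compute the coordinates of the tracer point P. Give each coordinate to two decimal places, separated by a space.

A=(0,0), D=(5.00,0)
B = A + 1.00·(cos286°, sin286°) = (0.2756, -0.9613)
|BD| = 4.8212
circle(B,4.00) ∩ circle(D,4.00): a=2.4106, h=3.1920
  candidates: C₊=(2.0014,2.6473) cross=15.389; C₋=(3.2743,-3.6086) cross=-15.389
  mode - wants cross < 0 → take C=(3.2743,-3.6086) (cross=-15.389)
ex = (C−B)/|BC| = (0.7497,-0.6618); ey = (0.6618,0.7497)
P = B + -0.97·ex + 1.03·ey = (0.2302,0.4529)

0.23 0.45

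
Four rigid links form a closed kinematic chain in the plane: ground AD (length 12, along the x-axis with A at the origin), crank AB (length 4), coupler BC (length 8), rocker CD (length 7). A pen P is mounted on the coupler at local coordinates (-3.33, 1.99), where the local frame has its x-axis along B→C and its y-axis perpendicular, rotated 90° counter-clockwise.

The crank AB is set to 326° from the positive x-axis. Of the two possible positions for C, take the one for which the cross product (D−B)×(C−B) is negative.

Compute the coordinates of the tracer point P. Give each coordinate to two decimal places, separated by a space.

1.66 1.27

A=(0,0), D=(12.00,0)
B = A + 4.00·(cos326°, sin326°) = (3.3162, -2.2368)
|BD| = 8.9673
circle(B,8.00) ∩ circle(D,7.00): a=5.3200, h=5.9747
  candidates: C₊=(6.9777,4.8761) cross=53.577; C₋=(9.9583,-6.6956) cross=-53.577
  mode - wants cross < 0 → take C=(9.9583,-6.6956) (cross=-53.577)
ex = (C−B)/|BC| = (0.8303,-0.5574); ey = (0.5574,0.8303)
P = B + -3.33·ex + 1.99·ey = (1.6605,1.2715)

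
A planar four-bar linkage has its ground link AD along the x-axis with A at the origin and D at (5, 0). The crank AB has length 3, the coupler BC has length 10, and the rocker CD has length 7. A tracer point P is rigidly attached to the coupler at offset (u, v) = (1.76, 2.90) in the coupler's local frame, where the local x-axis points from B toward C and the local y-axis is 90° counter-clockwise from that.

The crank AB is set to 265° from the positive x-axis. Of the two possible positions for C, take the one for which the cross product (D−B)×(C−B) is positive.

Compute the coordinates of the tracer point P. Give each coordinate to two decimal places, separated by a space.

A=(0,0), D=(5.00,0)
B = A + 3.00·(cos265°, sin265°) = (-0.2615, -2.9886)
|BD| = 6.0510
circle(B,10.00) ∩ circle(D,7.00): a=7.2397, h=6.8983
  candidates: C₊=(2.6265,6.5853) cross=41.742; C₋=(9.4407,-5.4112) cross=-41.742
  mode + wants cross > 0 → take C=(2.6265,6.5853) (cross=41.742)
ex = (C−B)/|BC| = (0.2888,0.9574); ey = (-0.9574,0.2888)
P = B + 1.76·ex + 2.90·ey = (-2.5296,-0.4661)

-2.53 -0.47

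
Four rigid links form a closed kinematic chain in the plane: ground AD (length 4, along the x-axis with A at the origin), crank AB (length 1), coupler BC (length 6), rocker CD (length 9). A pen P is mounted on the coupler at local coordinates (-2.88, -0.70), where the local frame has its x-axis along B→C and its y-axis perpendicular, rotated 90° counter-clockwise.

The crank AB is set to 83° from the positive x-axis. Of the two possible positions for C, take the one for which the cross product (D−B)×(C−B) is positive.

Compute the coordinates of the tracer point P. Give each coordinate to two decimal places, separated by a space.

A=(0,0), D=(4.00,0)
B = A + 1.00·(cos83°, sin83°) = (0.1219, 0.9925)
|BD| = 4.0031
circle(B,6.00) ∩ circle(D,9.00): a=-3.6190, h=4.7857
  candidates: C₊=(-2.1976,6.5261) cross=19.158; C₋=(-4.5707,-2.7464) cross=-19.158
  mode + wants cross > 0 → take C=(-2.1976,6.5261) (cross=19.158)
ex = (C−B)/|BC| = (-0.3866,0.9223); ey = (-0.9223,-0.3866)
P = B + -2.88·ex + -0.70·ey = (1.8808,-1.3930)

1.88 -1.39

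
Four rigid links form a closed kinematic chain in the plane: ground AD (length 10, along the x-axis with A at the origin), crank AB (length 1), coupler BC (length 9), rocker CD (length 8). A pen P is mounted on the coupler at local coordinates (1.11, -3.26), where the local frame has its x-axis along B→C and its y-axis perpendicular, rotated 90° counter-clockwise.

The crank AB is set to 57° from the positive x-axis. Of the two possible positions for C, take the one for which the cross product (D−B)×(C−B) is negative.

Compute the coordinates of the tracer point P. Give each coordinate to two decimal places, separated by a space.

A=(0,0), D=(10.00,0)
B = A + 1.00·(cos57°, sin57°) = (0.5446, 0.8387)
|BD| = 9.4925
circle(B,9.00) ∩ circle(D,8.00): a=5.6417, h=7.0122
  candidates: C₊=(6.7838,7.3250) cross=66.563; C₋=(5.5447,-6.6446) cross=-66.563
  mode - wants cross < 0 → take C=(5.5447,-6.6446) (cross=-66.563)
ex = (C−B)/|BC| = (0.5556,-0.8315); ey = (0.8315,0.5556)
P = B + 1.11·ex + -3.26·ey = (-1.5493,-1.8954)

-1.55 -1.90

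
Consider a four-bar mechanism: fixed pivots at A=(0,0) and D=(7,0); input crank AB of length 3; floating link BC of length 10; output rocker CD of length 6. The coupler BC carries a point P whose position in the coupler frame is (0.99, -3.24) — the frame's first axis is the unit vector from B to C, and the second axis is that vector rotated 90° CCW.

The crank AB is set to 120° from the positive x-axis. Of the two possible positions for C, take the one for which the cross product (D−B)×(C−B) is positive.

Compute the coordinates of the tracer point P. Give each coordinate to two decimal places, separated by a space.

0.51 -0.13

A=(0,0), D=(7.00,0)
B = A + 3.00·(cos120°, sin120°) = (-1.5000, 2.5981)
|BD| = 8.8882
circle(B,10.00) ∩ circle(D,6.00): a=8.0444, h=5.9404
  candidates: C₊=(7.9294,5.9276) cross=52.799; C₋=(4.4566,-5.4343) cross=-52.799
  mode + wants cross > 0 → take C=(7.9294,5.9276) (cross=52.799)
ex = (C−B)/|BC| = (0.9429,0.3329); ey = (-0.3329,0.9429)
P = B + 0.99·ex + -3.24·ey = (0.5123,-0.1274)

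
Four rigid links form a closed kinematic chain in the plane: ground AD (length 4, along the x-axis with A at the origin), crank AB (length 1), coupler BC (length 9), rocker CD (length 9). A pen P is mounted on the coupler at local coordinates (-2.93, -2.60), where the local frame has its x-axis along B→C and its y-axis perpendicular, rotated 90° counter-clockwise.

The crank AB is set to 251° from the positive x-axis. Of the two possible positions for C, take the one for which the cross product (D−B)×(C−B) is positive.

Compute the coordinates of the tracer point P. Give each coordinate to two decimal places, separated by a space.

A=(0,0), D=(4.00,0)
B = A + 1.00·(cos251°, sin251°) = (-0.3256, -0.9455)
|BD| = 4.4277
circle(B,9.00) ∩ circle(D,9.00): a=2.2139, h=8.7235
  candidates: C₊=(-0.0256,8.0495) cross=38.625; C₋=(3.7001,-8.9950) cross=-38.625
  mode + wants cross > 0 → take C=(-0.0256,8.0495) (cross=38.625)
ex = (C−B)/|BC| = (0.0333,0.9994); ey = (-0.9994,0.0333)
P = B + -2.93·ex + -2.60·ey = (2.1753,-3.9605)

2.18 -3.96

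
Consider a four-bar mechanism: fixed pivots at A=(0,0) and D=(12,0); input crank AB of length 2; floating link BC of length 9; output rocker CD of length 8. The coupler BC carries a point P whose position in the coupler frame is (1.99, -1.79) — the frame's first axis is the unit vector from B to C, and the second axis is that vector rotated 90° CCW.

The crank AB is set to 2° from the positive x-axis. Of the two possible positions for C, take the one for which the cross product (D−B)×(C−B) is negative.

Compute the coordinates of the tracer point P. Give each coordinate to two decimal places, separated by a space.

A=(0,0), D=(12.00,0)
B = A + 2.00·(cos2°, sin2°) = (1.9988, 0.0698)
|BD| = 10.0015
circle(B,9.00) ∩ circle(D,8.00): a=5.8506, h=6.8389
  candidates: C₊=(7.8970,6.8677) cross=68.399; C₋=(7.8015,-6.8098) cross=-68.399
  mode - wants cross < 0 → take C=(7.8015,-6.8098) (cross=-68.399)
ex = (C−B)/|BC| = (0.6447,-0.7644); ey = (0.7644,0.6447)
P = B + 1.99·ex + -1.79·ey = (1.9136,-2.6054)

1.91 -2.61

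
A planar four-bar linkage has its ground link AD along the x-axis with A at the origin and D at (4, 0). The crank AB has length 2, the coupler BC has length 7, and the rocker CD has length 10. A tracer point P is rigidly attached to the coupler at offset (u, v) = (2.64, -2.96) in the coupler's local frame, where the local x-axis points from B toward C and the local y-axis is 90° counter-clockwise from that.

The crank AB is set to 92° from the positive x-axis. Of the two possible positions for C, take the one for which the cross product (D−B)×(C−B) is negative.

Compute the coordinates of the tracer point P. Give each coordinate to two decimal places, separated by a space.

A=(0,0), D=(4.00,0)
B = A + 2.00·(cos92°, sin92°) = (-0.0698, 1.9988)
|BD| = 4.5341
circle(B,7.00) ∩ circle(D,10.00): a=-3.3569, h=6.1426
  candidates: C₊=(-0.3751,8.9921) cross=27.851; C₋=(-5.7908,-2.0349) cross=-27.851
  mode - wants cross < 0 → take C=(-5.7908,-2.0349) (cross=-27.851)
ex = (C−B)/|BC| = (-0.8173,-0.5762); ey = (0.5762,-0.8173)
P = B + 2.64·ex + -2.96·ey = (-3.9331,2.8967)

-3.93 2.90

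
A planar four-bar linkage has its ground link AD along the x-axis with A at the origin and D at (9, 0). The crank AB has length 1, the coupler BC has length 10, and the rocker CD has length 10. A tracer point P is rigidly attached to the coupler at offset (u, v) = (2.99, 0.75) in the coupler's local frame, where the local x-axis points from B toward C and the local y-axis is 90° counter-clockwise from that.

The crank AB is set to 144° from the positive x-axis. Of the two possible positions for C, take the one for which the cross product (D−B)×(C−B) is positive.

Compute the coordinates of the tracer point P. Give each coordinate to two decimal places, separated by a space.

0.18 3.51

A=(0,0), D=(9.00,0)
B = A + 1.00·(cos144°, sin144°) = (-0.8090, 0.5878)
|BD| = 9.8266
circle(B,10.00) ∩ circle(D,10.00): a=4.9133, h=8.7097
  candidates: C₊=(4.6165,8.9880) cross=85.587; C₋=(3.5745,-8.4002) cross=-85.587
  mode + wants cross > 0 → take C=(4.6165,8.9880) (cross=85.587)
ex = (C−B)/|BC| = (0.5425,0.8400); ey = (-0.8400,0.5425)
P = B + 2.99·ex + 0.75·ey = (0.1832,3.5064)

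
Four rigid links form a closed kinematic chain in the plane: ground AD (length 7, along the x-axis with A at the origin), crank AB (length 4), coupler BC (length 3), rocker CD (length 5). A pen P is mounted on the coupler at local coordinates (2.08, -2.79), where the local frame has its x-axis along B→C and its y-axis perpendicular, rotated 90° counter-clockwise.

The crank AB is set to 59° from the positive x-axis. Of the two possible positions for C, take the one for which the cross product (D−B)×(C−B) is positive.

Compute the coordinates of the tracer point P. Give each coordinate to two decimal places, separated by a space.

5.01 1.58

A=(0,0), D=(7.00,0)
B = A + 4.00·(cos59°, sin59°) = (2.0602, 3.4287)
|BD| = 6.0131
circle(B,3.00) ∩ circle(D,5.00): a=1.6762, h=2.4881
  candidates: C₊=(4.8558,4.5169) cross=14.961; C₋=(2.0184,0.4290) cross=-14.961
  mode + wants cross > 0 → take C=(4.8558,4.5169) (cross=14.961)
ex = (C−B)/|BC| = (0.9319,0.3627); ey = (-0.3627,0.9319)
P = B + 2.08·ex + -2.79·ey = (5.0105,1.5832)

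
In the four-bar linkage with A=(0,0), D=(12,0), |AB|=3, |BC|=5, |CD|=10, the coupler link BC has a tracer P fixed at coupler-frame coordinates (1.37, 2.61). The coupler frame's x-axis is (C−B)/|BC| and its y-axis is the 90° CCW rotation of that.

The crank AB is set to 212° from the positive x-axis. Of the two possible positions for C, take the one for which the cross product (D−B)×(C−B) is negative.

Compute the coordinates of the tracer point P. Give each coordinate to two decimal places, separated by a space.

A=(0,0), D=(12.00,0)
B = A + 3.00·(cos212°, sin212°) = (-2.5441, -1.5898)
|BD| = 14.6308
circle(B,5.00) ∩ circle(D,10.00): a=4.7523, h=1.5543
  candidates: C₊=(2.0111,0.4717) cross=22.740; C₋=(2.3489,-2.6184) cross=-22.740
  mode - wants cross < 0 → take C=(2.3489,-2.6184) (cross=-22.740)
ex = (C−B)/|BC| = (0.9786,-0.2057); ey = (0.2057,0.9786)
P = B + 1.37·ex + 2.61·ey = (-0.6665,0.6826)

-0.67 0.68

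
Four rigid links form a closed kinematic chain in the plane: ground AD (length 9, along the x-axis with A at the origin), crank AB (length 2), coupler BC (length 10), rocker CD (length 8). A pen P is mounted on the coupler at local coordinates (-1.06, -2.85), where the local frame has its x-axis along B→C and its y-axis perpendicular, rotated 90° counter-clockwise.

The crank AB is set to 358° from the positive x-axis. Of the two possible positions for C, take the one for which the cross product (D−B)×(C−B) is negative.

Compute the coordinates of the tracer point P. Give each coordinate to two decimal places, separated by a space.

A=(0,0), D=(9.00,0)
B = A + 2.00·(cos358°, sin358°) = (1.9988, -0.0698)
|BD| = 7.0016
circle(B,10.00) ∩ circle(D,8.00): a=6.0716, h=7.9458
  candidates: C₊=(7.9909,7.9361) cross=55.633; C₋=(8.1493,-7.9546) cross=-55.633
  mode - wants cross < 0 → take C=(8.1493,-7.9546) (cross=-55.633)
ex = (C−B)/|BC| = (0.6151,-0.7885); ey = (0.7885,0.6151)
P = B + -1.06·ex + -2.85·ey = (-0.9004,-0.9869)

-0.90 -0.99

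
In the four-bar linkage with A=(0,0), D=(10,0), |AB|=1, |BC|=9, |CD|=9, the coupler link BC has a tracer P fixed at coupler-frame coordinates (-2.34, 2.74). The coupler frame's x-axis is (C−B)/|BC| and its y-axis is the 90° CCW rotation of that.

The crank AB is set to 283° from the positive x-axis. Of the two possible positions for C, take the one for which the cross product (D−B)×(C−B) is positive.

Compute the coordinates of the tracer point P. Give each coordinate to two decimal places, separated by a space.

-3.28 -1.79

A=(0,0), D=(10.00,0)
B = A + 1.00·(cos283°, sin283°) = (0.2250, -0.9744)
|BD| = 9.8235
circle(B,9.00) ∩ circle(D,9.00): a=4.9117, h=7.5415
  candidates: C₊=(4.3644,7.0172) cross=74.084; C₋=(5.8605,-7.9915) cross=-74.084
  mode + wants cross > 0 → take C=(4.3644,7.0172) (cross=74.084)
ex = (C−B)/|BC| = (0.4599,0.8879); ey = (-0.8879,0.4599)
P = B + -2.34·ex + 2.74·ey = (-3.2843,-1.7919)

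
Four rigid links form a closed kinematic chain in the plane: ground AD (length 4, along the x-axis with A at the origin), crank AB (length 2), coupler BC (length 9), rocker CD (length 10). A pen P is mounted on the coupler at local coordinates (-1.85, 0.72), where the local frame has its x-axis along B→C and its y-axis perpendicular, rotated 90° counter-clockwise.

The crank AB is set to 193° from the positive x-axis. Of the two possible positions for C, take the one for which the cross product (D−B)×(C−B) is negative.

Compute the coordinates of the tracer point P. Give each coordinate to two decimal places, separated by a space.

A=(0,0), D=(4.00,0)
B = A + 2.00·(cos193°, sin193°) = (-1.9487, -0.4499)
|BD| = 5.9657
circle(B,9.00) ∩ circle(D,10.00): a=1.3904, h=8.8919
  candidates: C₊=(-1.2328,8.5216) cross=53.047; C₋=(0.1083,-9.2117) cross=-53.047
  mode - wants cross < 0 → take C=(0.1083,-9.2117) (cross=-53.047)
ex = (C−B)/|BC| = (0.2286,-0.9735); ey = (0.9735,0.2286)
P = B + -1.85·ex + 0.72·ey = (-1.6706,1.5157)

-1.67 1.52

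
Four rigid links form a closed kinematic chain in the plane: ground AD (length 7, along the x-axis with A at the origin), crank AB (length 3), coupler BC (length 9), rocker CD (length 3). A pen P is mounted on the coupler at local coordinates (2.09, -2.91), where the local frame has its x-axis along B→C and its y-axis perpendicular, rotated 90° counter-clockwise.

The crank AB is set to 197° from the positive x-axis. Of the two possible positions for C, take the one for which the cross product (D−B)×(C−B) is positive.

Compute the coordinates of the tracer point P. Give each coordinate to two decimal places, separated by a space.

A=(0,0), D=(7.00,0)
B = A + 3.00·(cos197°, sin197°) = (-2.8689, -0.8771)
|BD| = 9.9078
circle(B,9.00) ∩ circle(D,3.00): a=8.5874, h=2.6938
  candidates: C₊=(5.4463,2.5663) cross=26.690; C₋=(5.9232,-2.8001) cross=-26.690
  mode + wants cross > 0 → take C=(5.4463,2.5663) (cross=26.690)
ex = (C−B)/|BC| = (0.9239,0.3826); ey = (-0.3826,0.9239)
P = B + 2.09·ex + -2.91·ey = (0.1754,-2.7661)

0.18 -2.77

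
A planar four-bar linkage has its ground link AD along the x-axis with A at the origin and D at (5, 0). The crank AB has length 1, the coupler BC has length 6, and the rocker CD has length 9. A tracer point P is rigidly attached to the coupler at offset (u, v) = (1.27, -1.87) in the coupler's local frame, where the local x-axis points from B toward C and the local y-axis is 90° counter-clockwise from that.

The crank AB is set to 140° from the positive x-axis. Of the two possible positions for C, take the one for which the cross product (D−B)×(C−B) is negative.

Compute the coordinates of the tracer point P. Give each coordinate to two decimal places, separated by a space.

-2.91 -0.07

A=(0,0), D=(5.00,0)
B = A + 1.00·(cos140°, sin140°) = (-0.7660, 0.6428)
|BD| = 5.8018
circle(B,6.00) ∩ circle(D,9.00): a=-0.9773, h=5.9199
  candidates: C₊=(-1.0814,6.6345) cross=34.346; C₋=(-2.3932,-5.1324) cross=-34.346
  mode - wants cross < 0 → take C=(-2.3932,-5.1324) (cross=-34.346)
ex = (C−B)/|BC| = (-0.2712,-0.9625); ey = (0.9625,-0.2712)
P = B + 1.27·ex + -1.87·ey = (-2.9104,-0.0725)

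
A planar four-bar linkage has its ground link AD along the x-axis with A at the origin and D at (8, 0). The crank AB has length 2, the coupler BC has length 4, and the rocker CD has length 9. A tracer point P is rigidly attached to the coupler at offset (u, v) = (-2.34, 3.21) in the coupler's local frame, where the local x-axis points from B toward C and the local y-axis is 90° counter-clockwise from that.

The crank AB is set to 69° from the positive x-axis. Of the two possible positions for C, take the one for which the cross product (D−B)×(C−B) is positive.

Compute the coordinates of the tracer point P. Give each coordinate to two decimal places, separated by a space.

-2.73 -0.11

A=(0,0), D=(8.00,0)
B = A + 2.00·(cos69°, sin69°) = (0.7167, 1.8672)
|BD| = 7.5188
circle(B,4.00) ∩ circle(D,9.00): a=-0.5631, h=3.9602
  candidates: C₊=(1.1547,5.8431) cross=29.776; C₋=(-0.8122,-1.8291) cross=-29.776
  mode + wants cross > 0 → take C=(1.1547,5.8431) (cross=29.776)
ex = (C−B)/|BC| = (0.1095,0.9940); ey = (-0.9940,0.1095)
P = B + -2.34·ex + 3.21·ey = (-2.7302,-0.1073)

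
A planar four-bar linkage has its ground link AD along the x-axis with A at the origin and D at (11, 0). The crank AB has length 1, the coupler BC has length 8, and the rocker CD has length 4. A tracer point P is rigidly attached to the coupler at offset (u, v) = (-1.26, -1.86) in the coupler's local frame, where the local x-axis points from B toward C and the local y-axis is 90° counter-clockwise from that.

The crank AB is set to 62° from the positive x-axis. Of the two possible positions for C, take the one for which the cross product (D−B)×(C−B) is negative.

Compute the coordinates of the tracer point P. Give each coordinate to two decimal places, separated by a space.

A=(0,0), D=(11.00,0)
B = A + 1.00·(cos62°, sin62°) = (0.4695, 0.8829)
|BD| = 10.5675
circle(B,8.00) ∩ circle(D,4.00): a=7.5549, h=2.6314
  candidates: C₊=(8.2178,2.8739) cross=27.807; C₋=(7.7781,-2.3705) cross=-27.807
  mode - wants cross < 0 → take C=(7.7781,-2.3705) (cross=-27.807)
ex = (C−B)/|BC| = (0.9136,-0.4067); ey = (0.4067,0.9136)
P = B + -1.26·ex + -1.86·ey = (-1.4380,-0.3039)

-1.44 -0.30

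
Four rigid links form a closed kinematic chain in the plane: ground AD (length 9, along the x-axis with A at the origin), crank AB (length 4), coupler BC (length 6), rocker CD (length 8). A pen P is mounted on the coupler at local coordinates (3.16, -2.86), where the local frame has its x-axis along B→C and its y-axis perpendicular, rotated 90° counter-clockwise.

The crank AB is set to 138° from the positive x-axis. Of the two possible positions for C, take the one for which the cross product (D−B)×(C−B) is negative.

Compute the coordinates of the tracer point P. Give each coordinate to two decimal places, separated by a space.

-2.86 -1.58

A=(0,0), D=(9.00,0)
B = A + 4.00·(cos138°, sin138°) = (-2.9726, 2.6765)
|BD| = 12.2681
circle(B,6.00) ∩ circle(D,8.00): a=4.9929, h=3.3273
  candidates: C₊=(2.6260,4.8344) cross=40.820; C₋=(1.1741,-1.6599) cross=-40.820
  mode - wants cross < 0 → take C=(1.1741,-1.6599) (cross=-40.820)
ex = (C−B)/|BC| = (0.6911,-0.7227); ey = (0.7227,0.6911)
P = B + 3.16·ex + -2.86·ey = (-2.8557,-1.5839)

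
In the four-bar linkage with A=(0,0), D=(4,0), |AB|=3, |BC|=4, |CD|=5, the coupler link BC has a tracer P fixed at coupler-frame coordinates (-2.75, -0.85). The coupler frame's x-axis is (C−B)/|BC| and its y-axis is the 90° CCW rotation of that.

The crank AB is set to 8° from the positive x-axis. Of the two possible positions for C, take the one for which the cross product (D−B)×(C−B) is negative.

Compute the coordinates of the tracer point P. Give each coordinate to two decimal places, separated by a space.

A=(0,0), D=(4.00,0)
B = A + 3.00·(cos8°, sin8°) = (2.9708, 0.4175)
|BD| = 1.1107
circle(B,4.00) ∩ circle(D,5.00): a=-3.4963, h=1.9431
  candidates: C₊=(0.4614,3.5325) cross=2.158; C₋=(-0.9995,-0.0688) cross=-2.158
  mode - wants cross < 0 → take C=(-0.9995,-0.0688) (cross=-2.158)
ex = (C−B)/|BC| = (-0.9926,-0.1216); ey = (0.1216,-0.9926)
P = B + -2.75·ex + -0.85·ey = (5.5971,1.5955)

5.60 1.60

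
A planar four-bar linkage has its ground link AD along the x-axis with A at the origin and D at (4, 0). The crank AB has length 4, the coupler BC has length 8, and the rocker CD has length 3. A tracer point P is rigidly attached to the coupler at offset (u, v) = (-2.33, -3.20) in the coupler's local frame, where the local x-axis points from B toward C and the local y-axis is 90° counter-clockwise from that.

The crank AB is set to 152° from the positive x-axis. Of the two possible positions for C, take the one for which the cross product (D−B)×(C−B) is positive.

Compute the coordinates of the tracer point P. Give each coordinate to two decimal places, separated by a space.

A=(0,0), D=(4.00,0)
B = A + 4.00·(cos152°, sin152°) = (-3.5318, 1.8779)
|BD| = 7.7624
circle(B,8.00) ∩ circle(D,3.00): a=7.4239, h=2.9808
  candidates: C₊=(4.3927,2.9742) cross=23.138; C₋=(2.9505,-2.8104) cross=-23.138
  mode + wants cross > 0 → take C=(4.3927,2.9742) (cross=23.138)
ex = (C−B)/|BC| = (0.9906,0.1370); ey = (-0.1370,0.9906)
P = B + -2.33·ex + -3.20·ey = (-5.4013,-1.6112)

-5.40 -1.61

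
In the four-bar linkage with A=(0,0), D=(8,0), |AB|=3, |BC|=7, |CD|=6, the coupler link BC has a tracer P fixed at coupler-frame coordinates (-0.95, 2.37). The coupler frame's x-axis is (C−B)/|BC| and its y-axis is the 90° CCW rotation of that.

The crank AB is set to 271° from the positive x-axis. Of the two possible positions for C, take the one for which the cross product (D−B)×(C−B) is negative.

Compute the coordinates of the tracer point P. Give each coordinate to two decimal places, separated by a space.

0.13 -0.45

A=(0,0), D=(8.00,0)
B = A + 3.00·(cos271°, sin271°) = (0.0524, -2.9995)
|BD| = 8.4948
circle(B,7.00) ∩ circle(D,6.00): a=5.0126, h=4.8861
  candidates: C₊=(3.0168,3.3418) cross=41.507; C₋=(6.4674,-5.8009) cross=-41.507
  mode - wants cross < 0 → take C=(6.4674,-5.8009) (cross=-41.507)
ex = (C−B)/|BC| = (0.9164,-0.4002); ey = (0.4002,0.9164)
P = B + -0.95·ex + 2.37·ey = (0.1302,-0.4474)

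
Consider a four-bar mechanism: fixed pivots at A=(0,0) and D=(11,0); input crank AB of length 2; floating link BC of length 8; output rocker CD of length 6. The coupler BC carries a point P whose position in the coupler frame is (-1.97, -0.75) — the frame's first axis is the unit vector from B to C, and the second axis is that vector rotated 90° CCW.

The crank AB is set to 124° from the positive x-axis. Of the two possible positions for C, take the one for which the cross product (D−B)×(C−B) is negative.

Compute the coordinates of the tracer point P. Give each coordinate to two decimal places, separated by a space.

A=(0,0), D=(11.00,0)
B = A + 2.00·(cos124°, sin124°) = (-1.1184, 1.6581)
|BD| = 12.2313
circle(B,8.00) ∩ circle(D,6.00): a=7.2603, h=3.3599
  candidates: C₊=(6.5303,4.0027) cross=41.096; C₋=(5.6194,-2.6550) cross=-41.096
  mode - wants cross < 0 → take C=(5.6194,-2.6550) (cross=-41.096)
ex = (C−B)/|BC| = (0.8422,-0.5391); ey = (0.5391,0.8422)
P = B + -1.97·ex + -0.75·ey = (-3.1819,2.0885)

-3.18 2.09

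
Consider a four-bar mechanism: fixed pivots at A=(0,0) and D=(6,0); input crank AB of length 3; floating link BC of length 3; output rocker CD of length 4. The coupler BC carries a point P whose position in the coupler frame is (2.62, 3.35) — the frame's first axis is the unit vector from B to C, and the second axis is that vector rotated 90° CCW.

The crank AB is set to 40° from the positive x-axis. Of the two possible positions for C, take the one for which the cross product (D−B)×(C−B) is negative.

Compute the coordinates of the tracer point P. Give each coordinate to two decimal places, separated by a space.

5.51 -0.86

A=(0,0), D=(6.00,0)
B = A + 3.00·(cos40°, sin40°) = (2.2981, 1.9284)
|BD| = 4.1740
circle(B,3.00) ∩ circle(D,4.00): a=1.2485, h=2.7279
  candidates: C₊=(4.6657,3.7709) cross=11.386; C₋=(2.1451,-1.0677) cross=-11.386
  mode - wants cross < 0 → take C=(2.1451,-1.0677) (cross=-11.386)
ex = (C−B)/|BC| = (-0.0510,-0.9987); ey = (0.9987,-0.0510)
P = B + 2.62·ex + 3.35·ey = (5.5102,-0.8591)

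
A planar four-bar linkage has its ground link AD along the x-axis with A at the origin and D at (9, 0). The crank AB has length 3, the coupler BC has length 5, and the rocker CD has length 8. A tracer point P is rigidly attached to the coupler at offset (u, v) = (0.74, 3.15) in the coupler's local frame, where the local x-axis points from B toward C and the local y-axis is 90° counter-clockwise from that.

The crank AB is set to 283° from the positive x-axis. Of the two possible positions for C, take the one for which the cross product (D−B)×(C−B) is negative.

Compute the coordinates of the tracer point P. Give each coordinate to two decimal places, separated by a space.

A=(0,0), D=(9.00,0)
B = A + 3.00·(cos283°, sin283°) = (0.6749, -2.9231)
|BD| = 8.8234
circle(B,5.00) ∩ circle(D,8.00): a=2.2017, h=4.4892
  candidates: C₊=(1.2650,2.0419) cross=39.610; C₋=(4.2394,-6.4294) cross=-39.610
  mode - wants cross < 0 → take C=(4.2394,-6.4294) (cross=-39.610)
ex = (C−B)/|BC| = (0.7129,-0.7013); ey = (0.7013,0.7129)
P = B + 0.74·ex + 3.15·ey = (3.4114,-1.1964)

3.41 -1.20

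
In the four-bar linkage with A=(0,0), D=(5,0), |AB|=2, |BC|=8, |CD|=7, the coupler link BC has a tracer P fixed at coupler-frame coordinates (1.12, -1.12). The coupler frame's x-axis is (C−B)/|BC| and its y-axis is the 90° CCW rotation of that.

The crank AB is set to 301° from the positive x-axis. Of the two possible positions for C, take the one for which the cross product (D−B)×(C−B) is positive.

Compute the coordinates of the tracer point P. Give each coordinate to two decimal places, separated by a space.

A=(0,0), D=(5.00,0)
B = A + 2.00·(cos301°, sin301°) = (1.0301, -1.7143)
|BD| = 4.3243
circle(B,8.00) ∩ circle(D,7.00): a=3.8965, h=6.9869
  candidates: C₊=(1.8374,6.2448) cross=30.213; C₋=(7.3773,-6.5840) cross=-30.213
  mode + wants cross > 0 → take C=(1.8374,6.2448) (cross=30.213)
ex = (C−B)/|BC| = (0.1009,0.9949); ey = (-0.9949,0.1009)
P = B + 1.12·ex + -1.12·ey = (2.2574,-0.7131)

2.26 -0.71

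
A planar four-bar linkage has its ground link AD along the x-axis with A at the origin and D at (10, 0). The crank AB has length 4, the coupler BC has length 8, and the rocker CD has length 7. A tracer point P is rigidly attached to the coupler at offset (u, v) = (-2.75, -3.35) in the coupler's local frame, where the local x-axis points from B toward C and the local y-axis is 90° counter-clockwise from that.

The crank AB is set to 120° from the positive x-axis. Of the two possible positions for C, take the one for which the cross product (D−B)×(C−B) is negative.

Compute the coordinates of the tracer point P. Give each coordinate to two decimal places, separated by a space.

-6.33 3.21

A=(0,0), D=(10.00,0)
B = A + 4.00·(cos120°, sin120°) = (-2.0000, 3.4641)
|BD| = 12.4900
circle(B,8.00) ∩ circle(D,7.00): a=6.8455, h=4.1400
  candidates: C₊=(5.7251,5.5431) cross=51.708; C₋=(3.4287,-2.4121) cross=-51.708
  mode - wants cross < 0 → take C=(3.4287,-2.4121) (cross=-51.708)
ex = (C−B)/|BC| = (0.6786,-0.7345); ey = (0.7345,0.6786)
P = B + -2.75·ex + -3.35·ey = (-6.3268,3.2108)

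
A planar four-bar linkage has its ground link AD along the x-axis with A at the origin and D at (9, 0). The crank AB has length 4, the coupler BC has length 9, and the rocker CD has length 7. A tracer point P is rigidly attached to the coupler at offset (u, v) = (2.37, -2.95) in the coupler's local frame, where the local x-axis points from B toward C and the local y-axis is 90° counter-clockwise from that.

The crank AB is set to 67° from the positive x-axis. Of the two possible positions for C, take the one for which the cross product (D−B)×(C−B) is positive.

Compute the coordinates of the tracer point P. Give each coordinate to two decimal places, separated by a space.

4.84 1.79

A=(0,0), D=(9.00,0)
B = A + 4.00·(cos67°, sin67°) = (1.5629, 3.6820)
|BD| = 8.2986
circle(B,9.00) ∩ circle(D,7.00): a=6.0773, h=6.6382
  candidates: C₊=(9.9546,6.9346) cross=55.088; C₋=(4.0640,-4.9635) cross=-55.088
  mode + wants cross > 0 → take C=(9.9546,6.9346) (cross=55.088)
ex = (C−B)/|BC| = (0.9324,0.3614); ey = (-0.3614,0.9324)
P = B + 2.37·ex + -2.95·ey = (4.8389,1.7879)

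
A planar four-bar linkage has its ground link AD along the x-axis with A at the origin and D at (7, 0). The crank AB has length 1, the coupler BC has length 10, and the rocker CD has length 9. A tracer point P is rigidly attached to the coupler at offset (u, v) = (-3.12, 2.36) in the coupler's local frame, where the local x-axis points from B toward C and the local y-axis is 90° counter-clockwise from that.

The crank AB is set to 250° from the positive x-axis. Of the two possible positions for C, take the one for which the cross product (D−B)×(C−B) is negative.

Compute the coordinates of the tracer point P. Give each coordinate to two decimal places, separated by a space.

-0.35 2.97

A=(0,0), D=(7.00,0)
B = A + 1.00·(cos250°, sin250°) = (-0.3420, -0.9397)
|BD| = 7.4019
circle(B,10.00) ∩ circle(D,9.00): a=4.9844, h=8.6692
  candidates: C₊=(3.5015,8.2922) cross=64.169; C₋=(5.7026,-8.9060) cross=-64.169
  mode - wants cross < 0 → take C=(5.7026,-8.9060) (cross=-64.169)
ex = (C−B)/|BC| = (0.6045,-0.7966); ey = (0.7966,0.6045)
P = B + -3.12·ex + 2.36·ey = (-0.3479,2.9723)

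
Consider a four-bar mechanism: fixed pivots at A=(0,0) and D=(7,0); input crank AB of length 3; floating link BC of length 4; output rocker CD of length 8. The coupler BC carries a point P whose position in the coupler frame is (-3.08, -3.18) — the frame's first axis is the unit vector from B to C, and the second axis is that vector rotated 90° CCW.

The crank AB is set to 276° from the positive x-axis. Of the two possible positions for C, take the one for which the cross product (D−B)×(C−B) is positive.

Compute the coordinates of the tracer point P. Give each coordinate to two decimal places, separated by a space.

4.31 -4.89

A=(0,0), D=(7.00,0)
B = A + 3.00·(cos276°, sin276°) = (0.3136, -2.9836)
|BD| = 7.3219
circle(B,4.00) ∩ circle(D,8.00): a=0.3831, h=3.9816
  candidates: C₊=(-0.9590,0.8086) cross=29.153; C₋=(2.2859,-6.4635) cross=-29.153
  mode + wants cross > 0 → take C=(-0.9590,0.8086) (cross=29.153)
ex = (C−B)/|BC| = (-0.3182,0.9480); ey = (-0.9480,-0.3182)
P = B + -3.08·ex + -3.18·ey = (4.3083,-4.8918)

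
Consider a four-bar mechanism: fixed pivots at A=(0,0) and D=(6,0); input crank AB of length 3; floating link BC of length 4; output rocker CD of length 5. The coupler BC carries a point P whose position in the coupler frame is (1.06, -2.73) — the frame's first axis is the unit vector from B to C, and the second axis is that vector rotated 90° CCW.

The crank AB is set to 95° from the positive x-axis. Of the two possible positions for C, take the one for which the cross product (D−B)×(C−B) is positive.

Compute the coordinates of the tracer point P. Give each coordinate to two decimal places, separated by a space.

A=(0,0), D=(6.00,0)
B = A + 3.00·(cos95°, sin95°) = (-0.2615, 2.9886)
|BD| = 6.9381
circle(B,4.00) ∩ circle(D,5.00): a=2.8205, h=2.8364
  candidates: C₊=(3.5057,4.3334) cross=19.679; C₋=(1.0622,-0.7861) cross=-19.679
  mode + wants cross > 0 → take C=(3.5057,4.3334) (cross=19.679)
ex = (C−B)/|BC| = (0.9418,0.3362); ey = (-0.3362,0.9418)
P = B + 1.06·ex + -2.73·ey = (1.6547,0.7739)

1.65 0.77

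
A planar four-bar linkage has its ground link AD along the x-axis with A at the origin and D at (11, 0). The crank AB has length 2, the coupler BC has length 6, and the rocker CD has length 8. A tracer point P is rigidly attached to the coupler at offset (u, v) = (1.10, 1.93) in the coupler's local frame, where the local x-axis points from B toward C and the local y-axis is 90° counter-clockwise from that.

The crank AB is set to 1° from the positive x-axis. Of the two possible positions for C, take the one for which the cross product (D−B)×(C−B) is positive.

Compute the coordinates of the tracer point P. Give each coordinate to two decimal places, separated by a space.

0.87 1.94

A=(0,0), D=(11.00,0)
B = A + 2.00·(cos1°, sin1°) = (1.9997, 0.0349)
|BD| = 9.0004
circle(B,6.00) ∩ circle(D,8.00): a=2.9447, h=5.2277
  candidates: C₊=(4.9646,5.2511) cross=47.051; C₋=(4.9241,-5.2042) cross=-47.051
  mode + wants cross > 0 → take C=(4.9646,5.2511) (cross=47.051)
ex = (C−B)/|BC| = (0.4942,0.8694); ey = (-0.8694,0.4942)
P = B + 1.10·ex + 1.93·ey = (0.8654,1.9449)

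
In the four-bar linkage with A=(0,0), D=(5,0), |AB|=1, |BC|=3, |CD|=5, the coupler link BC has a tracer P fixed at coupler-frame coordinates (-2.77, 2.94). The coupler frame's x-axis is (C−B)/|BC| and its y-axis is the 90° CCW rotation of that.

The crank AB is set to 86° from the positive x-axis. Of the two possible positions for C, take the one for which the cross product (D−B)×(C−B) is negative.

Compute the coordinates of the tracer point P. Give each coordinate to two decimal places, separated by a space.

A=(0,0), D=(5.00,0)
B = A + 1.00·(cos86°, sin86°) = (0.0698, 0.9976)
|BD| = 5.0302
circle(B,3.00) ∩ circle(D,5.00): a=0.9247, h=2.8539
  candidates: C₊=(1.5420,3.6114) cross=14.356; C₋=(0.4101,-1.9831) cross=-14.356
  mode - wants cross < 0 → take C=(0.4101,-1.9831) (cross=-14.356)
ex = (C−B)/|BC| = (0.1134,-0.9935); ey = (0.9935,0.1134)
P = B + -2.77·ex + 2.94·ey = (2.6766,4.0832)

2.68 4.08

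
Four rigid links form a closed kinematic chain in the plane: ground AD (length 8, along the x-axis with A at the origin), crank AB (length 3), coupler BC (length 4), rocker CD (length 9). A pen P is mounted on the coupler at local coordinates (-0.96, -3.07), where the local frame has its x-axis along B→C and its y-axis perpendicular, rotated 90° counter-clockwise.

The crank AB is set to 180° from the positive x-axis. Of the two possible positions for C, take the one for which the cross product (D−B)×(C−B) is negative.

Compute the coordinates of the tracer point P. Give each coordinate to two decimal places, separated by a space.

-5.98 -1.21

A=(0,0), D=(8.00,0)
B = A + 3.00·(cos180°, sin180°) = (-3.0000, 0.0000)
|BD| = 11.0000
circle(B,4.00) ∩ circle(D,9.00): a=2.5455, h=3.0856
  candidates: C₊=(-0.4545,3.0856) cross=33.941; C₋=(-0.4545,-3.0856) cross=-33.941
  mode - wants cross < 0 → take C=(-0.4545,-3.0856) (cross=-33.941)
ex = (C−B)/|BC| = (0.6364,-0.7714); ey = (0.7714,0.6364)
P = B + -0.96·ex + -3.07·ey = (-5.9791,-1.2131)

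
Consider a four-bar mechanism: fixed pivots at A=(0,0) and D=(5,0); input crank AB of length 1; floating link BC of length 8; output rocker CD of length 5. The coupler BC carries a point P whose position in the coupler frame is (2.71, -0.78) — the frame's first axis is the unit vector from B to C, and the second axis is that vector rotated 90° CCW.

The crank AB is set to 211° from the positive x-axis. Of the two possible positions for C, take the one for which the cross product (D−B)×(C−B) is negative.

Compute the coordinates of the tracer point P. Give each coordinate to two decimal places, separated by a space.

A=(0,0), D=(5.00,0)
B = A + 1.00·(cos211°, sin211°) = (-0.8572, -0.5150)
|BD| = 5.8798
circle(B,8.00) ∩ circle(D,5.00): a=6.2563, h=4.9858
  candidates: C₊=(4.9384,4.9996) cross=29.315; C₋=(5.8119,-4.9336) cross=-29.315
  mode - wants cross < 0 → take C=(5.8119,-4.9336) (cross=-29.315)
ex = (C−B)/|BC| = (0.8336,-0.5523); ey = (0.5523,0.8336)
P = B + 2.71·ex + -0.78·ey = (0.9712,-2.6621)

0.97 -2.66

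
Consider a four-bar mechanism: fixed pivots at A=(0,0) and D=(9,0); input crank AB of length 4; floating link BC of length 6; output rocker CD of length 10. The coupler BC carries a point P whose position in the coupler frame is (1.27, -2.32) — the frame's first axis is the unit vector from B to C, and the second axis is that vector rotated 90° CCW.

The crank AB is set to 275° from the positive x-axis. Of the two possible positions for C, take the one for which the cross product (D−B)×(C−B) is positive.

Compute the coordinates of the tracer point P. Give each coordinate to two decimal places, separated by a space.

A=(0,0), D=(9.00,0)
B = A + 4.00·(cos275°, sin275°) = (0.3486, -3.9848)
|BD| = 9.5250
circle(B,6.00) ∩ circle(D,10.00): a=1.4029, h=5.8337
  candidates: C₊=(-0.8177,1.9008) cross=55.566; C₋=(4.0634,-8.6965) cross=-55.566
  mode + wants cross > 0 → take C=(-0.8177,1.9008) (cross=55.566)
ex = (C−B)/|BC| = (-0.1944,0.9809); ey = (-0.9809,-0.1944)
P = B + 1.27·ex + -2.32·ey = (2.3775,-2.2880)

2.38 -2.29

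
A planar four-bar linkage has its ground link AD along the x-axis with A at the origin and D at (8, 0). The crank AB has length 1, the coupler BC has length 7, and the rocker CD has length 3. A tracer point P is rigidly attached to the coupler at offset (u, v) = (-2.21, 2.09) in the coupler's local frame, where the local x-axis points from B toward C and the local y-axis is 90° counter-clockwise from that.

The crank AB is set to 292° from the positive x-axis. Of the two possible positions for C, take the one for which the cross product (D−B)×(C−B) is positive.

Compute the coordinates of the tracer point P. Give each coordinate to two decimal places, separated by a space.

-2.58 -0.22

A=(0,0), D=(8.00,0)
B = A + 1.00·(cos292°, sin292°) = (0.3746, -0.9272)
|BD| = 7.6816
circle(B,7.00) ∩ circle(D,3.00): a=6.4444, h=2.7330
  candidates: C₊=(6.4420,2.5637) cross=20.994; C₋=(7.1018,-2.8624) cross=-20.994
  mode + wants cross > 0 → take C=(6.4420,2.5637) (cross=20.994)
ex = (C−B)/|BC| = (0.8668,0.4987); ey = (-0.4987,0.8668)
P = B + -2.21·ex + 2.09·ey = (-2.5832,-0.2178)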